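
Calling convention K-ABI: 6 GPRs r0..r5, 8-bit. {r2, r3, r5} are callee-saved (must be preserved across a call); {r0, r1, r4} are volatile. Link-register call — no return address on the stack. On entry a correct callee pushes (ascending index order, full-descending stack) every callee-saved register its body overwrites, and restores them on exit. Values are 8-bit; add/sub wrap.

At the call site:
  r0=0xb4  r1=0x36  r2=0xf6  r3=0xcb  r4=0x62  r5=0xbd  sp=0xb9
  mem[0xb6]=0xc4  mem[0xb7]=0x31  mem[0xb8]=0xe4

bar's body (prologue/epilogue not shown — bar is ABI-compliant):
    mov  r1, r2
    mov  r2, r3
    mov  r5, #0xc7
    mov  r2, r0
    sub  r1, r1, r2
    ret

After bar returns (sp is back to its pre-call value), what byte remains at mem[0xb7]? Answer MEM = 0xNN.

prologue: push r2 → mem[0xb8]=0xf6, sp=0xb8
prologue: push r5 → mem[0xb7]=0xbd, sp=0xb7
body[0] mov  r1, r2 → r1=0xf6
body[1] mov  r2, r3 → r2=0xcb
body[2] mov  r5, #0xc7 → r5=0xc7
body[3] mov  r2, r0 → r2=0xb4
body[4] sub  r1, r1, r2 → r1=0x42
epilogue: pop r5=0xbd, sp=0xb8
epilogue: pop r2=0xf6, sp=0xb9
prologue pushed ['r2', 'r5'] at ['0xb8', '0xb7']

MEM = 0xbd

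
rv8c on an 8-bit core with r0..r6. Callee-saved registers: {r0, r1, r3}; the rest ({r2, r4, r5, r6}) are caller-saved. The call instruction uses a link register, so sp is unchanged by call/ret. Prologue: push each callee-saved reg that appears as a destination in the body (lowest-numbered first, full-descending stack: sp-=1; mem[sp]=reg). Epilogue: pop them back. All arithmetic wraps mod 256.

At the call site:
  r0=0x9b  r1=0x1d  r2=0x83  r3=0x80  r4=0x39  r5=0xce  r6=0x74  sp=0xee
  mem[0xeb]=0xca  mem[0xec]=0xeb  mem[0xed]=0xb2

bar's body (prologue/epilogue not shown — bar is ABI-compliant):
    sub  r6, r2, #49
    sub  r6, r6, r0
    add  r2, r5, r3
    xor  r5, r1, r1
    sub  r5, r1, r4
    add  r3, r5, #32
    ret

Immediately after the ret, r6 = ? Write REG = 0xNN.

prologue: push r3 → mem[0xed]=0x80, sp=0xed
body[0] sub  r6, r2, #49 → r6=0x52
body[1] sub  r6, r6, r0 → r6=0xb7
body[2] add  r2, r5, r3 → r2=0x4e
body[3] xor  r5, r1, r1 → r5=0x00
body[4] sub  r5, r1, r4 → r5=0xe4
body[5] add  r3, r5, #32 → r3=0x04
epilogue: pop r3=0x80, sp=0xee
r6 is caller-saved → body value

REG = 0xb7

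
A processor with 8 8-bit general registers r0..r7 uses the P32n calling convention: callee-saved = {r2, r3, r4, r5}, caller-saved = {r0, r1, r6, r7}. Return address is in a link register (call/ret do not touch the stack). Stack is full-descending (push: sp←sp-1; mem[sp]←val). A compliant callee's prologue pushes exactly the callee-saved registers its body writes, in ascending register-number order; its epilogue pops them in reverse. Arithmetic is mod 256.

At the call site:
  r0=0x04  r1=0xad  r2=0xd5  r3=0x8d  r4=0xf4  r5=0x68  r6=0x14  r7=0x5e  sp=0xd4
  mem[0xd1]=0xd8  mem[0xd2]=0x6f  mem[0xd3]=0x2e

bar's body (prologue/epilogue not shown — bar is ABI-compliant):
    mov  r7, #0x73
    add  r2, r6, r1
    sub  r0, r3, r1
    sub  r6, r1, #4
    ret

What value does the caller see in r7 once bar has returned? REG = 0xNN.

REG = 0x73

prologue: push r2 -> mem[0xd3]=0xd5, sp=0xd3
body[0] mov  r7, #0x73 -> r7=0x73
body[1] add  r2, r6, r1 -> r2=0xc1
body[2] sub  r0, r3, r1 -> r0=0xe0
body[3] sub  r6, r1, #4 -> r6=0xa9
epilogue: pop r2=0xd5, sp=0xd4
r7 is caller-saved -> body value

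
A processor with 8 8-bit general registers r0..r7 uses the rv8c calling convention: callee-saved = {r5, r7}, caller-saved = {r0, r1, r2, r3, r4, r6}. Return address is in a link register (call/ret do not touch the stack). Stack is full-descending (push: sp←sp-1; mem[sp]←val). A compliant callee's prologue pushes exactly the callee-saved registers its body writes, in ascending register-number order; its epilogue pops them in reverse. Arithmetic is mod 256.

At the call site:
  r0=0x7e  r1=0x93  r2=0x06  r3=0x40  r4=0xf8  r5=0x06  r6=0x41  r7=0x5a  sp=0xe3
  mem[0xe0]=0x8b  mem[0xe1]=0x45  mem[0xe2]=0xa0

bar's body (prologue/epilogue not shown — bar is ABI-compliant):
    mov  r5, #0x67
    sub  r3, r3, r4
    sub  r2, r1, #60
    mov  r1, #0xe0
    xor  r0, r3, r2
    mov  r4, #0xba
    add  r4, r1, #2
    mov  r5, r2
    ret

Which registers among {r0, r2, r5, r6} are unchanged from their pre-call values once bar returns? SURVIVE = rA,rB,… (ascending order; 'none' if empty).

SURVIVE = r5,r6

prologue: push r5 -> mem[0xe2]=0x06, sp=0xe2
body[0] mov  r5, #0x67 -> r5=0x67
body[1] sub  r3, r3, r4 -> r3=0x48
body[2] sub  r2, r1, #60 -> r2=0x57
body[3] mov  r1, #0xe0 -> r1=0xe0
body[4] xor  r0, r3, r2 -> r0=0x1f
body[5] mov  r4, #0xba -> r4=0xba
body[6] add  r4, r1, #2 -> r4=0xe2
body[7] mov  r5, r2 -> r5=0x57
epilogue: pop r5=0x06, sp=0xe3
r0: caller-saved, written=True
r2: caller-saved, written=True
r5: callee-saved, written=True
r6: caller-saved, written=False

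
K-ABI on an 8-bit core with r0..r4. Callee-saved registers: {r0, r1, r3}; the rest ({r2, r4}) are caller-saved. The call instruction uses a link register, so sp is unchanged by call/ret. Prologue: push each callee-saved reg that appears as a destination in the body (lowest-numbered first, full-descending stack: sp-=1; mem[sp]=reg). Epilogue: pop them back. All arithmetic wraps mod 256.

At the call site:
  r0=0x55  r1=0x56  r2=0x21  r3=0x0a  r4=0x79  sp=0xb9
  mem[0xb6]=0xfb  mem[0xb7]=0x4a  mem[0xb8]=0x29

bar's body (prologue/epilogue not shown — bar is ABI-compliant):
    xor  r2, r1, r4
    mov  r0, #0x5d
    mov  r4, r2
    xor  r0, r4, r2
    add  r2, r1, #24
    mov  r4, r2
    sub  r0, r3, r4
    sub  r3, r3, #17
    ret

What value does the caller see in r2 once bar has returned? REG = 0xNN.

prologue: push r0 → mem[0xb8]=0x55, sp=0xb8
prologue: push r3 → mem[0xb7]=0x0a, sp=0xb7
body[0] xor  r2, r1, r4 → r2=0x2f
body[1] mov  r0, #0x5d → r0=0x5d
body[2] mov  r4, r2 → r4=0x2f
body[3] xor  r0, r4, r2 → r0=0x00
body[4] add  r2, r1, #24 → r2=0x6e
body[5] mov  r4, r2 → r4=0x6e
body[6] sub  r0, r3, r4 → r0=0x9c
body[7] sub  r3, r3, #17 → r3=0xf9
epilogue: pop r3=0x0a, sp=0xb8
epilogue: pop r0=0x55, sp=0xb9
r2 is caller-saved → body value

REG = 0x6e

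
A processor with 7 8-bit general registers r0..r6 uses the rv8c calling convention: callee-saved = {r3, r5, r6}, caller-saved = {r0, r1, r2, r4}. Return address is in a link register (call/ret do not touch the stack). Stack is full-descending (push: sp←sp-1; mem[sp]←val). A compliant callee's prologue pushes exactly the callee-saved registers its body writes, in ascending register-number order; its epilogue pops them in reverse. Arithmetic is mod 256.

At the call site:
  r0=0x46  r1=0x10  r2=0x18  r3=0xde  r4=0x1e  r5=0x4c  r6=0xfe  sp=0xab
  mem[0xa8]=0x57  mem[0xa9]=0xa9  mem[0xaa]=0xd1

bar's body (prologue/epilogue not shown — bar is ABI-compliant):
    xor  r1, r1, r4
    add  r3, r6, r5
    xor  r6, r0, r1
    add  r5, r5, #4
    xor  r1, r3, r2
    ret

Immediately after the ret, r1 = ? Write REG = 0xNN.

REG = 0x52

prologue: push r3 → mem[0xaa]=0xde, sp=0xaa
prologue: push r5 → mem[0xa9]=0x4c, sp=0xa9
prologue: push r6 → mem[0xa8]=0xfe, sp=0xa8
body[0] xor  r1, r1, r4 → r1=0x0e
body[1] add  r3, r6, r5 → r3=0x4a
body[2] xor  r6, r0, r1 → r6=0x48
body[3] add  r5, r5, #4 → r5=0x50
body[4] xor  r1, r3, r2 → r1=0x52
epilogue: pop r6=0xfe, sp=0xa9
epilogue: pop r5=0x4c, sp=0xaa
epilogue: pop r3=0xde, sp=0xab
r1 is caller-saved → body value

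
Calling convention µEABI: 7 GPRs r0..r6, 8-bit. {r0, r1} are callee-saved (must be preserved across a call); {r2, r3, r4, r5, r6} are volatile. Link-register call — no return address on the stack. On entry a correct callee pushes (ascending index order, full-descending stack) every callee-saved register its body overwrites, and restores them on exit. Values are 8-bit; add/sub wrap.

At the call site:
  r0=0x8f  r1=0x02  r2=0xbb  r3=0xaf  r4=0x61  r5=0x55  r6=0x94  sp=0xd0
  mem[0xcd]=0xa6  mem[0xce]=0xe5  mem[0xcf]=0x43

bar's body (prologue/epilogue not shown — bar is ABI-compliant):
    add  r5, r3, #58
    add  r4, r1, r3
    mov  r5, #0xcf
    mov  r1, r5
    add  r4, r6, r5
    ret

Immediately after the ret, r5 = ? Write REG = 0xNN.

prologue: push r1 -> mem[0xcf]=0x02, sp=0xcf
body[0] add  r5, r3, #58 -> r5=0xe9
body[1] add  r4, r1, r3 -> r4=0xb1
body[2] mov  r5, #0xcf -> r5=0xcf
body[3] mov  r1, r5 -> r1=0xcf
body[4] add  r4, r6, r5 -> r4=0x63
epilogue: pop r1=0x02, sp=0xd0
r5 is caller-saved -> body value

REG = 0xcf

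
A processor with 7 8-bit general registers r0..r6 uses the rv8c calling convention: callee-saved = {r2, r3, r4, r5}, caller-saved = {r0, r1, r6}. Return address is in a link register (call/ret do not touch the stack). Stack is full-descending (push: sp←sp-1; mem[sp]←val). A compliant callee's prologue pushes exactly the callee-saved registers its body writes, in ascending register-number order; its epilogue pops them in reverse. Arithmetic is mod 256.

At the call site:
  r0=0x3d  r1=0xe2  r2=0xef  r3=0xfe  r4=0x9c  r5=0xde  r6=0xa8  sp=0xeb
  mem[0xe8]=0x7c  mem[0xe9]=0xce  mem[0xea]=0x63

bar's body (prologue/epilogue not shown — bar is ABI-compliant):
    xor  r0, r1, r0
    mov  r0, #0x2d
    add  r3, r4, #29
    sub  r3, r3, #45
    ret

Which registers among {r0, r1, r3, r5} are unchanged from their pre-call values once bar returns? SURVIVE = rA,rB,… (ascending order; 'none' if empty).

SURVIVE = r1,r3,r5

prologue: push r3 → mem[0xea]=0xfe, sp=0xea
body[0] xor  r0, r1, r0 → r0=0xdf
body[1] mov  r0, #0x2d → r0=0x2d
body[2] add  r3, r4, #29 → r3=0xb9
body[3] sub  r3, r3, #45 → r3=0x8c
epilogue: pop r3=0xfe, sp=0xeb
r0: caller-saved, written=True
r1: caller-saved, written=False
r3: callee-saved, written=True
r5: callee-saved, written=False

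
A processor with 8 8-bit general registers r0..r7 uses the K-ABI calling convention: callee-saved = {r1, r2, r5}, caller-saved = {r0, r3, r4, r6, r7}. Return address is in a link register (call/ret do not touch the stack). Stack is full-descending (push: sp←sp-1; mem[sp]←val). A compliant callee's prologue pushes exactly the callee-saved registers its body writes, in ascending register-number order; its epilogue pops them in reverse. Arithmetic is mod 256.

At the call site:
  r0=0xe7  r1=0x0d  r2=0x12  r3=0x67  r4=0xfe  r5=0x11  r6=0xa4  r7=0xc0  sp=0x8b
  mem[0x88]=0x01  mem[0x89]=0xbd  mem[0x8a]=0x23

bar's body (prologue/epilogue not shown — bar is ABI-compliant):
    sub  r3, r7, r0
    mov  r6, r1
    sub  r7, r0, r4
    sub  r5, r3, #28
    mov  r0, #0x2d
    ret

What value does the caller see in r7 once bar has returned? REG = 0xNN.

prologue: push r5 → mem[0x8a]=0x11, sp=0x8a
body[0] sub  r3, r7, r0 → r3=0xd9
body[1] mov  r6, r1 → r6=0x0d
body[2] sub  r7, r0, r4 → r7=0xe9
body[3] sub  r5, r3, #28 → r5=0xbd
body[4] mov  r0, #0x2d → r0=0x2d
epilogue: pop r5=0x11, sp=0x8b
r7 is caller-saved → body value

REG = 0xe9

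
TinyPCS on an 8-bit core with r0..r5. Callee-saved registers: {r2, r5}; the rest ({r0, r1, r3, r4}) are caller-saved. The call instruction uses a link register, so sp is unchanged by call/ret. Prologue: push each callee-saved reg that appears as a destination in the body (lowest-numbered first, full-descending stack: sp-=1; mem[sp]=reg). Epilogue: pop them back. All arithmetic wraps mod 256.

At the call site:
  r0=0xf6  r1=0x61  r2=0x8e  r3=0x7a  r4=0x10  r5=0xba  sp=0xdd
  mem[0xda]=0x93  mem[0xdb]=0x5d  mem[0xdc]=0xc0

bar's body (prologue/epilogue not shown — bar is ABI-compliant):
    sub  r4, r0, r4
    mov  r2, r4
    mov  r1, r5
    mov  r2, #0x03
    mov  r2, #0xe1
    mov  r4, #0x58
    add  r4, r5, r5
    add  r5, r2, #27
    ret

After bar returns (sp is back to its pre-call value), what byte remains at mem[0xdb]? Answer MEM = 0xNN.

MEM = 0xba

prologue: push r2 -> mem[0xdc]=0x8e, sp=0xdc
prologue: push r5 -> mem[0xdb]=0xba, sp=0xdb
body[0] sub  r4, r0, r4 -> r4=0xe6
body[1] mov  r2, r4 -> r2=0xe6
body[2] mov  r1, r5 -> r1=0xba
body[3] mov  r2, #0x03 -> r2=0x03
body[4] mov  r2, #0xe1 -> r2=0xe1
body[5] mov  r4, #0x58 -> r4=0x58
body[6] add  r4, r5, r5 -> r4=0x74
body[7] add  r5, r2, #27 -> r5=0xfc
epilogue: pop r5=0xba, sp=0xdc
epilogue: pop r2=0x8e, sp=0xdd
prologue pushed ['r2', 'r5'] at ['0xdc', '0xdb']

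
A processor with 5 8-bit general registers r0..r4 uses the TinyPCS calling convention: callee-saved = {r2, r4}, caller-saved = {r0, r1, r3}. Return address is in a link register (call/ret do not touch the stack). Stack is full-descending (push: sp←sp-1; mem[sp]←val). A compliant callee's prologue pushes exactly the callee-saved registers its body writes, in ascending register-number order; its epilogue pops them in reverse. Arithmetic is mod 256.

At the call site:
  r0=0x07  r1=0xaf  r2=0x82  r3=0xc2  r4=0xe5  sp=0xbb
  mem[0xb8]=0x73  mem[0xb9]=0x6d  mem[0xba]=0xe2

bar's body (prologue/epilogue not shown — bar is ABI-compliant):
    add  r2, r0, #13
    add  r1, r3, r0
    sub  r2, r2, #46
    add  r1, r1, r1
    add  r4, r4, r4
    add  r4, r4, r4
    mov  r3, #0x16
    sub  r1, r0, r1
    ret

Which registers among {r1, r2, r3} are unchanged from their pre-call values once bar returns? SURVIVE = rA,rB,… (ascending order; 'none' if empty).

prologue: push r2 -> mem[0xba]=0x82, sp=0xba
prologue: push r4 -> mem[0xb9]=0xe5, sp=0xb9
body[0] add  r2, r0, #13 -> r2=0x14
body[1] add  r1, r3, r0 -> r1=0xc9
body[2] sub  r2, r2, #46 -> r2=0xe6
body[3] add  r1, r1, r1 -> r1=0x92
body[4] add  r4, r4, r4 -> r4=0xca
body[5] add  r4, r4, r4 -> r4=0x94
body[6] mov  r3, #0x16 -> r3=0x16
body[7] sub  r1, r0, r1 -> r1=0x75
epilogue: pop r4=0xe5, sp=0xba
epilogue: pop r2=0x82, sp=0xbb
r1: caller-saved, written=True
r2: callee-saved, written=True
r3: caller-saved, written=True

SURVIVE = r2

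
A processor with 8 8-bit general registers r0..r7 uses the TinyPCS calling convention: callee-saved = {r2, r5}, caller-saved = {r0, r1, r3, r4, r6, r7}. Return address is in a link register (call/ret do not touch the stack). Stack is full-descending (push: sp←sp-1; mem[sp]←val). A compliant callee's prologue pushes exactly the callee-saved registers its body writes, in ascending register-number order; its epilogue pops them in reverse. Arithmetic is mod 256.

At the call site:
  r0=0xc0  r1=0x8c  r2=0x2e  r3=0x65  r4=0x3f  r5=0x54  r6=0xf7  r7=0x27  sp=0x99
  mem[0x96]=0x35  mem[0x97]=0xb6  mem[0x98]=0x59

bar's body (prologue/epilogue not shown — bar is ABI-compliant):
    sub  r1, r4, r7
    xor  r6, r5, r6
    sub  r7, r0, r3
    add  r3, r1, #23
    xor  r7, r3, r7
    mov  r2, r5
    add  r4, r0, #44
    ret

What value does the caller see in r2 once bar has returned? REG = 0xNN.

REG = 0x2e

prologue: push r2 -> mem[0x98]=0x2e, sp=0x98
body[0] sub  r1, r4, r7 -> r1=0x18
body[1] xor  r6, r5, r6 -> r6=0xa3
body[2] sub  r7, r0, r3 -> r7=0x5b
body[3] add  r3, r1, #23 -> r3=0x2f
body[4] xor  r7, r3, r7 -> r7=0x74
body[5] mov  r2, r5 -> r2=0x54
body[6] add  r4, r0, #44 -> r4=0xec
epilogue: pop r2=0x2e, sp=0x99
r2 is callee-saved -> restored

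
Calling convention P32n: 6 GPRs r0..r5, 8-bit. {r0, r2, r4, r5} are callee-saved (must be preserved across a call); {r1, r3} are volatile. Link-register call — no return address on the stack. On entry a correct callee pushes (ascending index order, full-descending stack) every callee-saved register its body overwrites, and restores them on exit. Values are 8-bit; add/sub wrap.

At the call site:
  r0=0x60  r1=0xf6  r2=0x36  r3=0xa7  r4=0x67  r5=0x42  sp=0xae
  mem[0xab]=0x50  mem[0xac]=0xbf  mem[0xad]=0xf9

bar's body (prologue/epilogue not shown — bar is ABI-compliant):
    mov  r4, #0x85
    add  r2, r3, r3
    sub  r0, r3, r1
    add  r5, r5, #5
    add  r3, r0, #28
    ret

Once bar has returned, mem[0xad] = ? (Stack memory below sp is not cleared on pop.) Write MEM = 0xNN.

prologue: push r0 → mem[0xad]=0x60, sp=0xad
prologue: push r2 → mem[0xac]=0x36, sp=0xac
prologue: push r4 → mem[0xab]=0x67, sp=0xab
prologue: push r5 → mem[0xaa]=0x42, sp=0xaa
body[0] mov  r4, #0x85 → r4=0x85
body[1] add  r2, r3, r3 → r2=0x4e
body[2] sub  r0, r3, r1 → r0=0xb1
body[3] add  r5, r5, #5 → r5=0x47
body[4] add  r3, r0, #28 → r3=0xcd
epilogue: pop r5=0x42, sp=0xab
epilogue: pop r4=0x67, sp=0xac
epilogue: pop r2=0x36, sp=0xad
epilogue: pop r0=0x60, sp=0xae
prologue pushed ['r0', 'r2', 'r4', 'r5'] at ['0xad', '0xac', '0xab', '0xaa']

MEM = 0x60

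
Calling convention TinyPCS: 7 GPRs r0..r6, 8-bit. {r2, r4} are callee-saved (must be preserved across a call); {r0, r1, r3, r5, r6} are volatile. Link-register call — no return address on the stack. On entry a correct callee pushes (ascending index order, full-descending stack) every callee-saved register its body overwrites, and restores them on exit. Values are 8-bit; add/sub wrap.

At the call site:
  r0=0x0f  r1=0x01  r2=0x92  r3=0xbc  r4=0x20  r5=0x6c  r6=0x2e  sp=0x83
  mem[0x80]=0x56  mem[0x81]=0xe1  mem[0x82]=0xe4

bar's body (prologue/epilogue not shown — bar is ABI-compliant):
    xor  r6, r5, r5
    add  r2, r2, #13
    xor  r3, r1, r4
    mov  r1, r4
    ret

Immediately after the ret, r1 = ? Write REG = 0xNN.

REG = 0x20

prologue: push r2 → mem[0x82]=0x92, sp=0x82
body[0] xor  r6, r5, r5 → r6=0x00
body[1] add  r2, r2, #13 → r2=0x9f
body[2] xor  r3, r1, r4 → r3=0x21
body[3] mov  r1, r4 → r1=0x20
epilogue: pop r2=0x92, sp=0x83
r1 is caller-saved → body value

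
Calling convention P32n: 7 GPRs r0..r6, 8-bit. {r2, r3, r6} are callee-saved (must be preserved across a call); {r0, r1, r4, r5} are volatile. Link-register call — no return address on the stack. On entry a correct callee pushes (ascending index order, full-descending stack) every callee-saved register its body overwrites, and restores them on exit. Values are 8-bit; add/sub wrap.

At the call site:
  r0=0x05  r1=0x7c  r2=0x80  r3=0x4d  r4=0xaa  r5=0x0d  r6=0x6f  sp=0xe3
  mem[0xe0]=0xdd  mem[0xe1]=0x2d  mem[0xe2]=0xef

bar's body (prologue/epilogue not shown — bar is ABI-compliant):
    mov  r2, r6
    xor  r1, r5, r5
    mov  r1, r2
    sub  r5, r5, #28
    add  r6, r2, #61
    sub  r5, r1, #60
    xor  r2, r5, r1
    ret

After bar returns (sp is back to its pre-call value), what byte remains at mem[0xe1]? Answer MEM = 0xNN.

prologue: push r2 -> mem[0xe2]=0x80, sp=0xe2
prologue: push r6 -> mem[0xe1]=0x6f, sp=0xe1
body[0] mov  r2, r6 -> r2=0x6f
body[1] xor  r1, r5, r5 -> r1=0x00
body[2] mov  r1, r2 -> r1=0x6f
body[3] sub  r5, r5, #28 -> r5=0xf1
body[4] add  r6, r2, #61 -> r6=0xac
body[5] sub  r5, r1, #60 -> r5=0x33
body[6] xor  r2, r5, r1 -> r2=0x5c
epilogue: pop r6=0x6f, sp=0xe2
epilogue: pop r2=0x80, sp=0xe3
prologue pushed ['r2', 'r6'] at ['0xe2', '0xe1']

MEM = 0x6f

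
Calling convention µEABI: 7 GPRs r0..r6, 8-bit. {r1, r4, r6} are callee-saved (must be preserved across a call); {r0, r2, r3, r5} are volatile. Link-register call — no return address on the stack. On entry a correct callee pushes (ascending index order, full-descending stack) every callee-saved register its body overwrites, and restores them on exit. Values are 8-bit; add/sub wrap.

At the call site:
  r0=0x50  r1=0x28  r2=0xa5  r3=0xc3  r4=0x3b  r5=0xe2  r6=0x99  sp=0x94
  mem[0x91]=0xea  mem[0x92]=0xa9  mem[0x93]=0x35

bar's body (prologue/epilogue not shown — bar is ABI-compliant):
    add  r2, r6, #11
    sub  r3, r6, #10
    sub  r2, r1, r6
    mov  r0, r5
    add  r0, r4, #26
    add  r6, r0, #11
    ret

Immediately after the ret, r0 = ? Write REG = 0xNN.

REG = 0x55

prologue: push r6 → mem[0x93]=0x99, sp=0x93
body[0] add  r2, r6, #11 → r2=0xa4
body[1] sub  r3, r6, #10 → r3=0x8f
body[2] sub  r2, r1, r6 → r2=0x8f
body[3] mov  r0, r5 → r0=0xe2
body[4] add  r0, r4, #26 → r0=0x55
body[5] add  r6, r0, #11 → r6=0x60
epilogue: pop r6=0x99, sp=0x94
r0 is caller-saved → body value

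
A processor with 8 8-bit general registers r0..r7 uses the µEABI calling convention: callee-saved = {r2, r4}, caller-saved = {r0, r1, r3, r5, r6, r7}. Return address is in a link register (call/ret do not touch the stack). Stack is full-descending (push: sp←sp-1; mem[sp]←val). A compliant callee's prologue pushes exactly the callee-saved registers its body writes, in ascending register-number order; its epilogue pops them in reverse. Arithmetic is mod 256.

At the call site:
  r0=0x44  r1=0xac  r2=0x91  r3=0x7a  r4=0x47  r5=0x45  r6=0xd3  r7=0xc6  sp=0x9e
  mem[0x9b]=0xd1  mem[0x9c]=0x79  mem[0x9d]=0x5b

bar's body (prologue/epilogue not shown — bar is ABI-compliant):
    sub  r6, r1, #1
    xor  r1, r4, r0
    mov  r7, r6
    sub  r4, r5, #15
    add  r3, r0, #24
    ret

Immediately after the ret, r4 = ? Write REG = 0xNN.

prologue: push r4 -> mem[0x9d]=0x47, sp=0x9d
body[0] sub  r6, r1, #1 -> r6=0xab
body[1] xor  r1, r4, r0 -> r1=0x03
body[2] mov  r7, r6 -> r7=0xab
body[3] sub  r4, r5, #15 -> r4=0x36
body[4] add  r3, r0, #24 -> r3=0x5c
epilogue: pop r4=0x47, sp=0x9e
r4 is callee-saved -> restored

REG = 0x47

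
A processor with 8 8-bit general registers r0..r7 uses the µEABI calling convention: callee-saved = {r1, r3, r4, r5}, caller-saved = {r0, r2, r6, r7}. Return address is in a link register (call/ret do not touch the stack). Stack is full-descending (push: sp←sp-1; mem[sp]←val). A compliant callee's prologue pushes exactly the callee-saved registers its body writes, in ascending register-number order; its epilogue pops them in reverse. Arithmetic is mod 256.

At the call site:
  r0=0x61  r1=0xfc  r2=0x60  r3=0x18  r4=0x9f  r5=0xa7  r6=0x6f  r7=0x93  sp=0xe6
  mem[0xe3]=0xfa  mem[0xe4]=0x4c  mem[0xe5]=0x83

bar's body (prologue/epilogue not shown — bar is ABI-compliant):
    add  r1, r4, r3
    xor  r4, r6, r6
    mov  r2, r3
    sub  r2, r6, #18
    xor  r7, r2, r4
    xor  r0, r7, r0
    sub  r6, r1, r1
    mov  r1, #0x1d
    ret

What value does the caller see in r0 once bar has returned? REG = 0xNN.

REG = 0x3c

prologue: push r1 -> mem[0xe5]=0xfc, sp=0xe5
prologue: push r4 -> mem[0xe4]=0x9f, sp=0xe4
body[0] add  r1, r4, r3 -> r1=0xb7
body[1] xor  r4, r6, r6 -> r4=0x00
body[2] mov  r2, r3 -> r2=0x18
body[3] sub  r2, r6, #18 -> r2=0x5d
body[4] xor  r7, r2, r4 -> r7=0x5d
body[5] xor  r0, r7, r0 -> r0=0x3c
body[6] sub  r6, r1, r1 -> r6=0x00
body[7] mov  r1, #0x1d -> r1=0x1d
epilogue: pop r4=0x9f, sp=0xe5
epilogue: pop r1=0xfc, sp=0xe6
r0 is caller-saved -> body value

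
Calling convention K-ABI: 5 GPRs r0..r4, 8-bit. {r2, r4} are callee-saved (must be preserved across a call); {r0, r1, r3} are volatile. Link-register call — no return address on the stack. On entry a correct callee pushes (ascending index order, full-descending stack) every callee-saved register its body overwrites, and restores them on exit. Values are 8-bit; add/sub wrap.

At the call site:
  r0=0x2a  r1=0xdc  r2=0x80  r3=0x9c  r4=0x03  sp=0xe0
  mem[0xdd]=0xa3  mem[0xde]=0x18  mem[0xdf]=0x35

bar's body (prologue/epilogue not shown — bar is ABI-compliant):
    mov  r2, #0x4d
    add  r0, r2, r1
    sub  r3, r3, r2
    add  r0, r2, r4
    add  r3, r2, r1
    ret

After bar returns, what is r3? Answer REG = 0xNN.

prologue: push r2 -> mem[0xdf]=0x80, sp=0xdf
body[0] mov  r2, #0x4d -> r2=0x4d
body[1] add  r0, r2, r1 -> r0=0x29
body[2] sub  r3, r3, r2 -> r3=0x4f
body[3] add  r0, r2, r4 -> r0=0x50
body[4] add  r3, r2, r1 -> r3=0x29
epilogue: pop r2=0x80, sp=0xe0
r3 is caller-saved -> body value

REG = 0x29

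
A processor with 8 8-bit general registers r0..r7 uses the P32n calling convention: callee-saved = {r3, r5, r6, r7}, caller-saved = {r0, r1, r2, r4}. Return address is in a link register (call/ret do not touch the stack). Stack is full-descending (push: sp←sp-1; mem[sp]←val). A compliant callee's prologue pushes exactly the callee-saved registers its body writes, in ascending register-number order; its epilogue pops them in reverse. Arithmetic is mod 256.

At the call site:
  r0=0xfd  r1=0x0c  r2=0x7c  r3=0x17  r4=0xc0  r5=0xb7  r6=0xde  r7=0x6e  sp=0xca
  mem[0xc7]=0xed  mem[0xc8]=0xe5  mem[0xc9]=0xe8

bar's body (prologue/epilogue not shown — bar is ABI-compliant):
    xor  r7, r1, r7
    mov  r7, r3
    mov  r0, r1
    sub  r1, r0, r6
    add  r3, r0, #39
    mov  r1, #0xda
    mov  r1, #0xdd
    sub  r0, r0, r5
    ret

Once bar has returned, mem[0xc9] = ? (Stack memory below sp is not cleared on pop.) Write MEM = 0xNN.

MEM = 0x17

prologue: push r3 → mem[0xc9]=0x17, sp=0xc9
prologue: push r7 → mem[0xc8]=0x6e, sp=0xc8
body[0] xor  r7, r1, r7 → r7=0x62
body[1] mov  r7, r3 → r7=0x17
body[2] mov  r0, r1 → r0=0x0c
body[3] sub  r1, r0, r6 → r1=0x2e
body[4] add  r3, r0, #39 → r3=0x33
body[5] mov  r1, #0xda → r1=0xda
body[6] mov  r1, #0xdd → r1=0xdd
body[7] sub  r0, r0, r5 → r0=0x55
epilogue: pop r7=0x6e, sp=0xc9
epilogue: pop r3=0x17, sp=0xca
prologue pushed ['r3', 'r7'] at ['0xc9', '0xc8']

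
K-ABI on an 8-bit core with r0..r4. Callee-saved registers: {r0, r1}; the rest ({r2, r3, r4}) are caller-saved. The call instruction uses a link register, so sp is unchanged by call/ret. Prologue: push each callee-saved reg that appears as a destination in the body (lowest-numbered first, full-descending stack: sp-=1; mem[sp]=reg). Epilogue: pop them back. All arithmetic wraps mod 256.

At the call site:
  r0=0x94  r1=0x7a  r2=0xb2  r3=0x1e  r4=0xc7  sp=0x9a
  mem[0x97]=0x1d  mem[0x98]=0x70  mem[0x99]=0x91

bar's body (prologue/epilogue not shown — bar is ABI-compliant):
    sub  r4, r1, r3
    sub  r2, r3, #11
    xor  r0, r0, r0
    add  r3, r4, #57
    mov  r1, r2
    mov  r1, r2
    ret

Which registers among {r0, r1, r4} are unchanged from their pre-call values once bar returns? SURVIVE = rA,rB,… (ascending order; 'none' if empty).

prologue: push r0 → mem[0x99]=0x94, sp=0x99
prologue: push r1 → mem[0x98]=0x7a, sp=0x98
body[0] sub  r4, r1, r3 → r4=0x5c
body[1] sub  r2, r3, #11 → r2=0x13
body[2] xor  r0, r0, r0 → r0=0x00
body[3] add  r3, r4, #57 → r3=0x95
body[4] mov  r1, r2 → r1=0x13
body[5] mov  r1, r2 → r1=0x13
epilogue: pop r1=0x7a, sp=0x99
epilogue: pop r0=0x94, sp=0x9a
r0: callee-saved, written=True
r1: callee-saved, written=True
r4: caller-saved, written=True

SURVIVE = r0,r1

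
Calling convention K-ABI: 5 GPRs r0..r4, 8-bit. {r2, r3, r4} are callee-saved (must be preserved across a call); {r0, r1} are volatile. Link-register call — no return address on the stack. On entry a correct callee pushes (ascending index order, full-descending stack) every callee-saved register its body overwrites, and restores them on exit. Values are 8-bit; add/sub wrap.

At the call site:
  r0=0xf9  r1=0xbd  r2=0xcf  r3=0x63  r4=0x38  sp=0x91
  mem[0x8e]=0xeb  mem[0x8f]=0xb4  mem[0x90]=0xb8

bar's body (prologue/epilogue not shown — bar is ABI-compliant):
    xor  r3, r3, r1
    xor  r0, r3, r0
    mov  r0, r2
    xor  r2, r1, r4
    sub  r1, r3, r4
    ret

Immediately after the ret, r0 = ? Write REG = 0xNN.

prologue: push r2 → mem[0x90]=0xcf, sp=0x90
prologue: push r3 → mem[0x8f]=0x63, sp=0x8f
body[0] xor  r3, r3, r1 → r3=0xde
body[1] xor  r0, r3, r0 → r0=0x27
body[2] mov  r0, r2 → r0=0xcf
body[3] xor  r2, r1, r4 → r2=0x85
body[4] sub  r1, r3, r4 → r1=0xa6
epilogue: pop r3=0x63, sp=0x90
epilogue: pop r2=0xcf, sp=0x91
r0 is caller-saved → body value

REG = 0xcf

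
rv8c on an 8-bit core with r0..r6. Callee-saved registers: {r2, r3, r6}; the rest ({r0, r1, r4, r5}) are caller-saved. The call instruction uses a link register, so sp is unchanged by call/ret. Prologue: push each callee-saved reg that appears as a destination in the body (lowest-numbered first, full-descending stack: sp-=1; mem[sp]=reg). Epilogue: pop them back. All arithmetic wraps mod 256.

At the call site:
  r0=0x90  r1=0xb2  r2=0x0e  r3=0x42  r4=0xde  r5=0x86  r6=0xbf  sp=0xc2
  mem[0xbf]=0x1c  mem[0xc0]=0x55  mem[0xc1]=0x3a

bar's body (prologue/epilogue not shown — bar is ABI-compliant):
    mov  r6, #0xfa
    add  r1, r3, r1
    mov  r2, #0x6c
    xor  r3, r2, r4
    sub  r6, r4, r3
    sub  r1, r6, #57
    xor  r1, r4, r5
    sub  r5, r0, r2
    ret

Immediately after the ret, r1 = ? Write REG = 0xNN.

REG = 0x58

prologue: push r2 -> mem[0xc1]=0x0e, sp=0xc1
prologue: push r3 -> mem[0xc0]=0x42, sp=0xc0
prologue: push r6 -> mem[0xbf]=0xbf, sp=0xbf
body[0] mov  r6, #0xfa -> r6=0xfa
body[1] add  r1, r3, r1 -> r1=0xf4
body[2] mov  r2, #0x6c -> r2=0x6c
body[3] xor  r3, r2, r4 -> r3=0xb2
body[4] sub  r6, r4, r3 -> r6=0x2c
body[5] sub  r1, r6, #57 -> r1=0xf3
body[6] xor  r1, r4, r5 -> r1=0x58
body[7] sub  r5, r0, r2 -> r5=0x24
epilogue: pop r6=0xbf, sp=0xc0
epilogue: pop r3=0x42, sp=0xc1
epilogue: pop r2=0x0e, sp=0xc2
r1 is caller-saved -> body value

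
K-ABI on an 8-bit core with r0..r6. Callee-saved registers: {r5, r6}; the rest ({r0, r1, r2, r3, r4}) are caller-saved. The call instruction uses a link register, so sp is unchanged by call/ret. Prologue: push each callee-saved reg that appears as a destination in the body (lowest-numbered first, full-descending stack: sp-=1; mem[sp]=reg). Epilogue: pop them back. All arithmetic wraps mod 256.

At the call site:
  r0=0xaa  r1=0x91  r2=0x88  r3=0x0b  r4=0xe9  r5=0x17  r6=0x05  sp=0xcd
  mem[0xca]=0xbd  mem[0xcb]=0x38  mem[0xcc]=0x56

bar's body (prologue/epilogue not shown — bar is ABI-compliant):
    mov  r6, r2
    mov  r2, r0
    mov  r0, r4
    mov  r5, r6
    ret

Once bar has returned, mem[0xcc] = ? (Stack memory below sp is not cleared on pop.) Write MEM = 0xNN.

prologue: push r5 -> mem[0xcc]=0x17, sp=0xcc
prologue: push r6 -> mem[0xcb]=0x05, sp=0xcb
body[0] mov  r6, r2 -> r6=0x88
body[1] mov  r2, r0 -> r2=0xaa
body[2] mov  r0, r4 -> r0=0xe9
body[3] mov  r5, r6 -> r5=0x88
epilogue: pop r6=0x05, sp=0xcc
epilogue: pop r5=0x17, sp=0xcd
prologue pushed ['r5', 'r6'] at ['0xcc', '0xcb']

MEM = 0x17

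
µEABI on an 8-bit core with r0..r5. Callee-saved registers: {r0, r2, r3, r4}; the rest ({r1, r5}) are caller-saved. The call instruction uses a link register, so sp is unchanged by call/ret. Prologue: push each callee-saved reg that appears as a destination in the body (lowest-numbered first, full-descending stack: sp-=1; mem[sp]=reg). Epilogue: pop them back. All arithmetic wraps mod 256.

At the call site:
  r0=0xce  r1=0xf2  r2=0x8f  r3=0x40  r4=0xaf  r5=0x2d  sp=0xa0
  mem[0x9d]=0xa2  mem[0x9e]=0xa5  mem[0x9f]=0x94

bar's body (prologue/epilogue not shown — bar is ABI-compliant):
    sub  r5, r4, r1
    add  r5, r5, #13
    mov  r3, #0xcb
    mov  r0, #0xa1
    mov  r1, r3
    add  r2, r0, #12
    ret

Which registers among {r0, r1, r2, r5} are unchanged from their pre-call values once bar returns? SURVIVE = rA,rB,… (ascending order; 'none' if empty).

prologue: push r0 → mem[0x9f]=0xce, sp=0x9f
prologue: push r2 → mem[0x9e]=0x8f, sp=0x9e
prologue: push r3 → mem[0x9d]=0x40, sp=0x9d
body[0] sub  r5, r4, r1 → r5=0xbd
body[1] add  r5, r5, #13 → r5=0xca
body[2] mov  r3, #0xcb → r3=0xcb
body[3] mov  r0, #0xa1 → r0=0xa1
body[4] mov  r1, r3 → r1=0xcb
body[5] add  r2, r0, #12 → r2=0xad
epilogue: pop r3=0x40, sp=0x9e
epilogue: pop r2=0x8f, sp=0x9f
epilogue: pop r0=0xce, sp=0xa0
r0: callee-saved, written=True
r1: caller-saved, written=True
r2: callee-saved, written=True
r5: caller-saved, written=True

SURVIVE = r0,r2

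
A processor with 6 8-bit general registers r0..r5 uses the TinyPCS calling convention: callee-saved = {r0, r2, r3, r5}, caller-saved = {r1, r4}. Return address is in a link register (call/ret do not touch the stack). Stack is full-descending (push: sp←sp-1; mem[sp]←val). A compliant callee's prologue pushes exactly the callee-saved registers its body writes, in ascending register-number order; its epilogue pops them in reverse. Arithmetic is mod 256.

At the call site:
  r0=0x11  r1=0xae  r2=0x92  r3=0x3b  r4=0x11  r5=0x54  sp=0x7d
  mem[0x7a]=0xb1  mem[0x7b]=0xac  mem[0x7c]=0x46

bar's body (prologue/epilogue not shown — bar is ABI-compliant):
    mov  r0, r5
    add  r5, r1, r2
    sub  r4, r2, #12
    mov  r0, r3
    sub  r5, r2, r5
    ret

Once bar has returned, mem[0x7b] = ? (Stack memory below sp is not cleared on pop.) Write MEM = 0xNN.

MEM = 0x54

prologue: push r0 → mem[0x7c]=0x11, sp=0x7c
prologue: push r5 → mem[0x7b]=0x54, sp=0x7b
body[0] mov  r0, r5 → r0=0x54
body[1] add  r5, r1, r2 → r5=0x40
body[2] sub  r4, r2, #12 → r4=0x86
body[3] mov  r0, r3 → r0=0x3b
body[4] sub  r5, r2, r5 → r5=0x52
epilogue: pop r5=0x54, sp=0x7c
epilogue: pop r0=0x11, sp=0x7d
prologue pushed ['r0', 'r5'] at ['0x7c', '0x7b']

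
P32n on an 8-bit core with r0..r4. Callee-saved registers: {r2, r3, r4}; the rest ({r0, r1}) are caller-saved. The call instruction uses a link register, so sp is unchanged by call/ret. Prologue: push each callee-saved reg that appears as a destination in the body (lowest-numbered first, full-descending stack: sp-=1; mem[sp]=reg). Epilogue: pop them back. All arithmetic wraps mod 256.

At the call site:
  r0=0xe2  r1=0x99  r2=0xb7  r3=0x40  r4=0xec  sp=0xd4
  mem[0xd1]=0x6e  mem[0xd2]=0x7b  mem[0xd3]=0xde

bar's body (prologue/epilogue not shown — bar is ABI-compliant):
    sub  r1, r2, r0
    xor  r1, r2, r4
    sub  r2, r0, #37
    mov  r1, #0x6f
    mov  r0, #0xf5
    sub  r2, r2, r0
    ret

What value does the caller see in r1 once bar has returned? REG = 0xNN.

prologue: push r2 -> mem[0xd3]=0xb7, sp=0xd3
body[0] sub  r1, r2, r0 -> r1=0xd5
body[1] xor  r1, r2, r4 -> r1=0x5b
body[2] sub  r2, r0, #37 -> r2=0xbd
body[3] mov  r1, #0x6f -> r1=0x6f
body[4] mov  r0, #0xf5 -> r0=0xf5
body[5] sub  r2, r2, r0 -> r2=0xc8
epilogue: pop r2=0xb7, sp=0xd4
r1 is caller-saved -> body value

REG = 0x6f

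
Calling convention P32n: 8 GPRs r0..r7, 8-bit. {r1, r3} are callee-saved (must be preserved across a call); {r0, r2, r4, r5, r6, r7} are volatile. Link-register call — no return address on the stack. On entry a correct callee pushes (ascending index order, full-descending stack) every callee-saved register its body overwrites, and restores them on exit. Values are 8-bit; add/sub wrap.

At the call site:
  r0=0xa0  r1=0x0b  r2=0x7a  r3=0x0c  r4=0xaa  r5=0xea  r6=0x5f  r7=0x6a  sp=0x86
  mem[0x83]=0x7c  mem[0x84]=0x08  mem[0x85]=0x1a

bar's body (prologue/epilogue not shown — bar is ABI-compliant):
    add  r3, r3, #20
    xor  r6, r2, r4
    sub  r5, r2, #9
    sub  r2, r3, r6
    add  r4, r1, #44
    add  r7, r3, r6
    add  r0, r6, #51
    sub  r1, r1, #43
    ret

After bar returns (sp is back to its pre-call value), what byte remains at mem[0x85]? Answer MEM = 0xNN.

MEM = 0x0b

prologue: push r1 -> mem[0x85]=0x0b, sp=0x85
prologue: push r3 -> mem[0x84]=0x0c, sp=0x84
body[0] add  r3, r3, #20 -> r3=0x20
body[1] xor  r6, r2, r4 -> r6=0xd0
body[2] sub  r5, r2, #9 -> r5=0x71
body[3] sub  r2, r3, r6 -> r2=0x50
body[4] add  r4, r1, #44 -> r4=0x37
body[5] add  r7, r3, r6 -> r7=0xf0
body[6] add  r0, r6, #51 -> r0=0x03
body[7] sub  r1, r1, #43 -> r1=0xe0
epilogue: pop r3=0x0c, sp=0x85
epilogue: pop r1=0x0b, sp=0x86
prologue pushed ['r1', 'r3'] at ['0x85', '0x84']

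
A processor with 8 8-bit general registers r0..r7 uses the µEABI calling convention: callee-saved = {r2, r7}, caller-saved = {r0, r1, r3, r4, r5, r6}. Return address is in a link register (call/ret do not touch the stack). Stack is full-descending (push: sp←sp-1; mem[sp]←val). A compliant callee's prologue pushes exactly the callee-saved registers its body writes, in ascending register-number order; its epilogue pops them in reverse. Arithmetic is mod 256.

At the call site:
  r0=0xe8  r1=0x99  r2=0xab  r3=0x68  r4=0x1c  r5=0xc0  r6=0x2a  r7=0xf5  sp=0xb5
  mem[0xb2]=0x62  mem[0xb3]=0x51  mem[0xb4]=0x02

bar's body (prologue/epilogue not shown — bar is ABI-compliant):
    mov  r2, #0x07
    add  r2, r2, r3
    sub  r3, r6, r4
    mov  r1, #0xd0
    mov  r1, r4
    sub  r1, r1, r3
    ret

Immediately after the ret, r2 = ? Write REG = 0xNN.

REG = 0xab

prologue: push r2 -> mem[0xb4]=0xab, sp=0xb4
body[0] mov  r2, #0x07 -> r2=0x07
body[1] add  r2, r2, r3 -> r2=0x6f
body[2] sub  r3, r6, r4 -> r3=0x0e
body[3] mov  r1, #0xd0 -> r1=0xd0
body[4] mov  r1, r4 -> r1=0x1c
body[5] sub  r1, r1, r3 -> r1=0x0e
epilogue: pop r2=0xab, sp=0xb5
r2 is callee-saved -> restored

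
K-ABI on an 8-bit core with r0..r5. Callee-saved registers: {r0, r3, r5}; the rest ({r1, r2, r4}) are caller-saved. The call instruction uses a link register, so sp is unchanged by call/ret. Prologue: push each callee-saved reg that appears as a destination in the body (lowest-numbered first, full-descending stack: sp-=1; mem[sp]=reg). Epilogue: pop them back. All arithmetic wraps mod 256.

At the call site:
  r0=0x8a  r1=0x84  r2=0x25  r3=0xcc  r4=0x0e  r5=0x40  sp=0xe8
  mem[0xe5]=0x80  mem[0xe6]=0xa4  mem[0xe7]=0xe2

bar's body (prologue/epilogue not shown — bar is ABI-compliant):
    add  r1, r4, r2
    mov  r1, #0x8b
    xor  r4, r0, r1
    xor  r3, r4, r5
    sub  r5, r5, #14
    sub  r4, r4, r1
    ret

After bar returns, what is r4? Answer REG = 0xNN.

REG = 0x76

prologue: push r3 → mem[0xe7]=0xcc, sp=0xe7
prologue: push r5 → mem[0xe6]=0x40, sp=0xe6
body[0] add  r1, r4, r2 → r1=0x33
body[1] mov  r1, #0x8b → r1=0x8b
body[2] xor  r4, r0, r1 → r4=0x01
body[3] xor  r3, r4, r5 → r3=0x41
body[4] sub  r5, r5, #14 → r5=0x32
body[5] sub  r4, r4, r1 → r4=0x76
epilogue: pop r5=0x40, sp=0xe7
epilogue: pop r3=0xcc, sp=0xe8
r4 is caller-saved → body value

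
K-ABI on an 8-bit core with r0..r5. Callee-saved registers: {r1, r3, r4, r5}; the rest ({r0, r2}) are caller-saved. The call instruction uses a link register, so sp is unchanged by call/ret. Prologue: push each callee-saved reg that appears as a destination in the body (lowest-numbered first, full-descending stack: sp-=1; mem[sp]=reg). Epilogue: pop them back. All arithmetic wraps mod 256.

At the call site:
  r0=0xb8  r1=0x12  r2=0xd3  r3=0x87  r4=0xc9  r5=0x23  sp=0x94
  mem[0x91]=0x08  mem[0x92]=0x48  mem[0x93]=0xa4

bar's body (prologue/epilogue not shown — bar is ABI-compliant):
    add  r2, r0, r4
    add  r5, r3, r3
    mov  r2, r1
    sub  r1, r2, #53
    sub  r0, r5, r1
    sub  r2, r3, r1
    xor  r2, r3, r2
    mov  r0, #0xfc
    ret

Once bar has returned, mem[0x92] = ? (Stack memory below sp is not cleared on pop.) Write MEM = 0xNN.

prologue: push r1 → mem[0x93]=0x12, sp=0x93
prologue: push r5 → mem[0x92]=0x23, sp=0x92
body[0] add  r2, r0, r4 → r2=0x81
body[1] add  r5, r3, r3 → r5=0x0e
body[2] mov  r2, r1 → r2=0x12
body[3] sub  r1, r2, #53 → r1=0xdd
body[4] sub  r0, r5, r1 → r0=0x31
body[5] sub  r2, r3, r1 → r2=0xaa
body[6] xor  r2, r3, r2 → r2=0x2d
body[7] mov  r0, #0xfc → r0=0xfc
epilogue: pop r5=0x23, sp=0x93
epilogue: pop r1=0x12, sp=0x94
prologue pushed ['r1', 'r5'] at ['0x93', '0x92']

MEM = 0x23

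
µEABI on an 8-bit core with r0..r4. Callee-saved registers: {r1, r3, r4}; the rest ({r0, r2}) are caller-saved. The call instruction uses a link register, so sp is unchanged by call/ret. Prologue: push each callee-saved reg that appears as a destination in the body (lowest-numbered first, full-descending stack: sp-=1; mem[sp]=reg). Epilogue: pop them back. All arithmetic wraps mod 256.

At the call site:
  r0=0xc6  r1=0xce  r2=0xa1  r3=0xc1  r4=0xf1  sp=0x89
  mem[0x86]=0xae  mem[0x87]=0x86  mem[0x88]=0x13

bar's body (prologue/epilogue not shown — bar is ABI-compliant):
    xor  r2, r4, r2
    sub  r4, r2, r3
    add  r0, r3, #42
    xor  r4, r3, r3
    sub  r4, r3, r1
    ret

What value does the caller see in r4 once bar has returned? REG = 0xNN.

REG = 0xf1

prologue: push r4 → mem[0x88]=0xf1, sp=0x88
body[0] xor  r2, r4, r2 → r2=0x50
body[1] sub  r4, r2, r3 → r4=0x8f
body[2] add  r0, r3, #42 → r0=0xeb
body[3] xor  r4, r3, r3 → r4=0x00
body[4] sub  r4, r3, r1 → r4=0xf3
epilogue: pop r4=0xf1, sp=0x89
r4 is callee-saved → restored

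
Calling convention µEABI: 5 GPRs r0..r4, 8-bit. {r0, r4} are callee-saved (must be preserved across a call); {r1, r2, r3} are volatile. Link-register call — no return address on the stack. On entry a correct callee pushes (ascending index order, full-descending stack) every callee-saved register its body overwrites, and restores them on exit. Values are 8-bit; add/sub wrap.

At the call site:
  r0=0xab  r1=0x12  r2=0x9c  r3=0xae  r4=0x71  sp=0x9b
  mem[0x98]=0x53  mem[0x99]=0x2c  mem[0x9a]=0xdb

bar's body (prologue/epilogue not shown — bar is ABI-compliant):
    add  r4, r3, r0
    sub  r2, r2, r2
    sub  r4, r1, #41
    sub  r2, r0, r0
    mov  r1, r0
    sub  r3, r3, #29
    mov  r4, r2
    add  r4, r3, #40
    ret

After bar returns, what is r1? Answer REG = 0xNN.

REG = 0xab

prologue: push r4 → mem[0x9a]=0x71, sp=0x9a
body[0] add  r4, r3, r0 → r4=0x59
body[1] sub  r2, r2, r2 → r2=0x00
body[2] sub  r4, r1, #41 → r4=0xe9
body[3] sub  r2, r0, r0 → r2=0x00
body[4] mov  r1, r0 → r1=0xab
body[5] sub  r3, r3, #29 → r3=0x91
body[6] mov  r4, r2 → r4=0x00
body[7] add  r4, r3, #40 → r4=0xb9
epilogue: pop r4=0x71, sp=0x9b
r1 is caller-saved → body value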